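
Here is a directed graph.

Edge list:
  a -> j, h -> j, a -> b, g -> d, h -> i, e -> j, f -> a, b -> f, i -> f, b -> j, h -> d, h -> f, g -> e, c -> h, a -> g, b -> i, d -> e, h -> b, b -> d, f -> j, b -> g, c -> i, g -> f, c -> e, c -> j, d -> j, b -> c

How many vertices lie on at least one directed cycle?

A vertex is on a directed cycle iff it belongs to a strongly connected component of size ≥ 2 (or has a self-loop).
The vertices on cycles are {a, b, c, f, g, h, i} — 7 in total.

7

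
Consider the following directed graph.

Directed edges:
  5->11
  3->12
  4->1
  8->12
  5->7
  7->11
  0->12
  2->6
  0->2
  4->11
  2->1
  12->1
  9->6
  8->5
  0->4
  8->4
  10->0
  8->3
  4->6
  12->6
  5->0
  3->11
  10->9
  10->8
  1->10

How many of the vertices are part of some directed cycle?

A vertex is on a directed cycle iff it belongs to a strongly connected component of size ≥ 2 (or has a self-loop).
The vertices on cycles are {0, 1, 2, 3, 4, 5, 8, 10, 12} — 9 in total.

9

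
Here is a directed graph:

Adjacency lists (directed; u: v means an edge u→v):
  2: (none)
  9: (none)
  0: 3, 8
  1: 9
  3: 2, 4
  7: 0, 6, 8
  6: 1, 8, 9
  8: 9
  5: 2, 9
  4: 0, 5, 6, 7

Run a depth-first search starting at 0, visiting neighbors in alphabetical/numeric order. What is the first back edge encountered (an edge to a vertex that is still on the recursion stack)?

4→0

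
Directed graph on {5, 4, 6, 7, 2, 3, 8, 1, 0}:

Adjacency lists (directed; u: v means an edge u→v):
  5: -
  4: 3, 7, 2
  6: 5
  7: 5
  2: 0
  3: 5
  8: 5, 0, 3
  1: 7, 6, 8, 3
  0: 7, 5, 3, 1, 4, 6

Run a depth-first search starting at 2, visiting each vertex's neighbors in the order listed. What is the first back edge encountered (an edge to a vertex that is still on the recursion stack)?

DFS from 2 (visiting each vertex's neighbors in the order listed); mark gray on enter, black on exit:
2 gray
  0 gray
    7 gray
      5 gray
      5 black
    7 black
    0→5: 5 black — skip
    3 gray
      3→5: 5 black — skip
    3 black
    1 gray
      1→7: 7 black — skip
      6 gray
        6→5: 5 black — skip
      6 black
      8 gray
        8→5: 5 black — skip
        8→0: 0 is gray → back edge
First back edge: 8 → 0.

8->0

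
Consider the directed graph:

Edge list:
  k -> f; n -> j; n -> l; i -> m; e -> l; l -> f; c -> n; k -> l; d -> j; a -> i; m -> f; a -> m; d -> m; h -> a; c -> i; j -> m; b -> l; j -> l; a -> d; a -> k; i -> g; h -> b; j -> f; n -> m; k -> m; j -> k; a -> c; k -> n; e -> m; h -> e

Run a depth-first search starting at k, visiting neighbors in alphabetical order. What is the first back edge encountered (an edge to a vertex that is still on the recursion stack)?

j->k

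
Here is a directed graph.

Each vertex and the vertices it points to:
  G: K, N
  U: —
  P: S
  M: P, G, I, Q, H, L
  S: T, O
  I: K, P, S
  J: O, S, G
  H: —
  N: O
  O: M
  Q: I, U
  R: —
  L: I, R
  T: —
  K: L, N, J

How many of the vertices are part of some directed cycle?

A vertex is on a directed cycle iff it belongs to a strongly connected component of size ≥ 2 (or has a self-loop).
The vertices on cycles are {G, I, J, K, L, M, N, O, P, Q, S} — 11 in total.

11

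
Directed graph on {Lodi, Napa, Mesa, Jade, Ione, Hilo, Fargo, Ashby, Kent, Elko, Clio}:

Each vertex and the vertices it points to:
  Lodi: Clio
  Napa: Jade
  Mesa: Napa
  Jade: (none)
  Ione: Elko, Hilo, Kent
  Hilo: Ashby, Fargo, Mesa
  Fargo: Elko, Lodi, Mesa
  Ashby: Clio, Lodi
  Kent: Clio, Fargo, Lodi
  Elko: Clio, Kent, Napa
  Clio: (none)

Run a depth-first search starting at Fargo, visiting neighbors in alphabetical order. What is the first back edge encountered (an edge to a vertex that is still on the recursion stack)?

DFS from Fargo (visiting neighbors in alphabetical order); mark gray on enter, black on exit:
Fargo gray
  Elko gray
    Clio gray
    Clio black
    Kent gray
      Kent→Clio: Clio black — skip
      Kent→Fargo: Fargo is gray → back edge
First back edge: Kent → Fargo.

Kent→Fargo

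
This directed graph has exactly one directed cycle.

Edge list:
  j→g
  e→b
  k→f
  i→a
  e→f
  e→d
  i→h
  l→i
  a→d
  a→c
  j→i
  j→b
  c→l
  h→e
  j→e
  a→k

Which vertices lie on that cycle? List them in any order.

a, c, i, l

DFS with gray/black marking from i:
i gray
  a gray
    c gray
      l gray
        l→i: i is gray → back edge
Back edge closes the cycle i → a → c → l → i; its vertices are {a, c, i, l}.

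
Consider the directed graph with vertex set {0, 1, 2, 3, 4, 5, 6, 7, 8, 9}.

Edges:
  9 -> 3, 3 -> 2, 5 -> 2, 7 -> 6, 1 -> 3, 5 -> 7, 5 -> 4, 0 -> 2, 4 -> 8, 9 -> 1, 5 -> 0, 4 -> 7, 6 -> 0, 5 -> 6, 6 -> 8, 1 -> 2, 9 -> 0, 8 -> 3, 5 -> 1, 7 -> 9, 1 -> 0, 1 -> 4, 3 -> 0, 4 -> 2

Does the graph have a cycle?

Yes

DFS with white/gray/black marking, starting from 7:
7 gray
  6 gray
    8 gray
      3 gray
        2 gray
        2 black
        0 gray
          0→2: 2 black — skip
        0 black
      3 black
    8 black
    6→0: 0 black — skip
  6 black
  9 gray
    9→0: 0 black — skip
    9→3: 3 black — skip
    1 gray
      1→0: 0 black — skip
      1→2: 2 black — skip
      4 gray
        4→8: 8 black — skip
        4→2: 2 black — skip
        4→7: 7 is gray → back edge
Back edge found, so a cycle exists: 7 → 9 → 1 → 4 → 7.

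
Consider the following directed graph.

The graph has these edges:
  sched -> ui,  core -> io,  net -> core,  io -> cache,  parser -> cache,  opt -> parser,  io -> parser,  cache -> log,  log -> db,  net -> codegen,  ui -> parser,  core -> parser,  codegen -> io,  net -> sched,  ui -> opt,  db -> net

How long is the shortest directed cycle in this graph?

6

For each vertex v, BFS finds the shortest path from v back to v.
The shortest such closed walk is log → db → net → codegen → io → cache → log, length 6.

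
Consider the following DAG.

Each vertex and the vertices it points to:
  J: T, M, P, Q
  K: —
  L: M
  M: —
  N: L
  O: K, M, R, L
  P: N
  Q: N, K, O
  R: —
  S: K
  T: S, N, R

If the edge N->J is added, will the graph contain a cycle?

Adding N→J creates a cycle iff J can already reach N.
Path from J: J → T → N.
So J → … → N → J is a cycle.

Yes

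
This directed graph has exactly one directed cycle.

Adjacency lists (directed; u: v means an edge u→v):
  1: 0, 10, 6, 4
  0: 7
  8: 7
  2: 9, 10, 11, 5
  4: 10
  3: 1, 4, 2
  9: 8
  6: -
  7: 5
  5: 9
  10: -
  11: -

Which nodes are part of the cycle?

5, 7, 8, 9

DFS with gray/black marking from 9:
9 gray
  8 gray
    7 gray
      5 gray
        5→9: 9 is gray → back edge
Back edge closes the cycle 9 → 8 → 7 → 5 → 9; its vertices are {5, 7, 8, 9}.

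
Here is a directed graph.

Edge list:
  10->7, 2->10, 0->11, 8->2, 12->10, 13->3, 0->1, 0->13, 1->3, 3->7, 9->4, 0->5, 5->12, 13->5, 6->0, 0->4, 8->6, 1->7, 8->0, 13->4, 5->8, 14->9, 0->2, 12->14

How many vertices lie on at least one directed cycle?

A vertex is on a directed cycle iff it belongs to a strongly connected component of size ≥ 2 (or has a self-loop).
The vertices on cycles are {0, 5, 6, 8, 13} — 5 in total.

5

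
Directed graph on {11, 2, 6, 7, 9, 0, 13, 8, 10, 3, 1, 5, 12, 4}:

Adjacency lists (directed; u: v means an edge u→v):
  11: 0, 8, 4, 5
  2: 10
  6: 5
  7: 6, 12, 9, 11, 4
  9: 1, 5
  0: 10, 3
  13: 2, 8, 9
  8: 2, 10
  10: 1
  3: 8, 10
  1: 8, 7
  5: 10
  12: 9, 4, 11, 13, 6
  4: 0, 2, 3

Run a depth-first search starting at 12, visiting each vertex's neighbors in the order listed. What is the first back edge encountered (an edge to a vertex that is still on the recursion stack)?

10->1

DFS from 12 (visiting each vertex's neighbors in the order listed); mark gray on enter, black on exit:
12 gray
  9 gray
    1 gray
      8 gray
        2 gray
          10 gray
            10→1: 1 is gray → back edge
First back edge: 10 → 1.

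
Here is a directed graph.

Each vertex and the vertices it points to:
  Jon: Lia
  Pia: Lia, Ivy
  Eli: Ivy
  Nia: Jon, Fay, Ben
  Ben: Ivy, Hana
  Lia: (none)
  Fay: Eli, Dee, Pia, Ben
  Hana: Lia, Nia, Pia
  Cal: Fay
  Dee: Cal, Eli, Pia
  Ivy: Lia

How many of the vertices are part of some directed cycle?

A vertex is on a directed cycle iff it belongs to a strongly connected component of size ≥ 2 (or has a self-loop).
The vertices on cycles are {Ben, Cal, Dee, Fay, Nia, Hana} — 6 in total.

6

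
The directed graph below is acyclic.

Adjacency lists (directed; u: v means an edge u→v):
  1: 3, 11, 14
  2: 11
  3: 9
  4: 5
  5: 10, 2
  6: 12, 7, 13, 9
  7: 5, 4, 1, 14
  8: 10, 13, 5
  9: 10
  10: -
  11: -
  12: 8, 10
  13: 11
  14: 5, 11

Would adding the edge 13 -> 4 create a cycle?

Adding 13→4 creates a cycle iff 4 can already reach 13.
Explore from 4: no path reaches 13. The graph stays acyclic.

No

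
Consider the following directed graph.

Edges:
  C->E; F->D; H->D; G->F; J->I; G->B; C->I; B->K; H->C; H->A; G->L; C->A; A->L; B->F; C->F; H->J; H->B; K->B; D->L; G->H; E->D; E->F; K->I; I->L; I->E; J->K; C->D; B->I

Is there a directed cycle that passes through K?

Yes

K is on a cycle iff K can reach itself via ≥1 edge.
K → B → K — yes.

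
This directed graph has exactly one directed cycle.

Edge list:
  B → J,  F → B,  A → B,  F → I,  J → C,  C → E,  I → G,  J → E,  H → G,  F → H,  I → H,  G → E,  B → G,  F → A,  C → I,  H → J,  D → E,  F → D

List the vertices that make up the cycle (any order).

C, H, I, J

DFS with gray/black marking from I:
I gray
  G gray
    E gray
    E black
  G black
  H gray
    H→G: G black — skip
    J gray
      J→E: E black — skip
      C gray
        C→E: E black — skip
        C→I: I is gray → back edge
Back edge closes the cycle I → H → J → C → I; its vertices are {C, H, I, J}.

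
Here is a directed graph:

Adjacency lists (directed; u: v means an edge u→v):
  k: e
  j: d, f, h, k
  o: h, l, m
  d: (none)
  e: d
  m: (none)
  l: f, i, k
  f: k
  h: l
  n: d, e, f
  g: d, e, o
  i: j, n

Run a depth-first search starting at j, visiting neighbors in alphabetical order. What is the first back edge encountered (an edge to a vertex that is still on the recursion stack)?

i→j

DFS from j (visiting neighbors in alphabetical order); mark gray on enter, black on exit:
j gray
  d gray
  d black
  f gray
    k gray
      e gray
        e→d: d black — skip
      e black
    k black
  f black
  h gray
    l gray
      l→f: f black — skip
      i gray
        i→j: j is gray → back edge
First back edge: i → j.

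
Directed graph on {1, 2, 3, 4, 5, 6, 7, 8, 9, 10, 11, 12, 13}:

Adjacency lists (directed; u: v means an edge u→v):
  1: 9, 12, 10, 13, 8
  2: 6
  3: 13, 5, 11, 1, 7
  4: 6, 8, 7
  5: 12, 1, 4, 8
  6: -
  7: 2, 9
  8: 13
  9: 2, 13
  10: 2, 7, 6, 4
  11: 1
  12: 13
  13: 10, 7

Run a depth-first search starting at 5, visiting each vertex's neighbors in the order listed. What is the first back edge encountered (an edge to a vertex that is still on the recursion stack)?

9→13

DFS from 5 (visiting each vertex's neighbors in the order listed); mark gray on enter, black on exit:
5 gray
  12 gray
    13 gray
      10 gray
        2 gray
          6 gray
          6 black
        2 black
        7 gray
          7→2: 2 black — skip
          9 gray
            9→2: 2 black — skip
            9→13: 13 is gray → back edge
First back edge: 9 → 13.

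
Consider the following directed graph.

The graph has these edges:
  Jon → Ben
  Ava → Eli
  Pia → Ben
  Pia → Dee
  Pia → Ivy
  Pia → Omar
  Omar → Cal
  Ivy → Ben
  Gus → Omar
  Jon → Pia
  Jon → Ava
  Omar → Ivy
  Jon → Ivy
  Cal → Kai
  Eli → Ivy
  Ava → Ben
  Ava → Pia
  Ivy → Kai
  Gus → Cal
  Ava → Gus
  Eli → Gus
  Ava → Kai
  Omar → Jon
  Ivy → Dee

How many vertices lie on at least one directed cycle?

6

A vertex is on a directed cycle iff it belongs to a strongly connected component of size ≥ 2 (or has a self-loop).
The vertices on cycles are {Ava, Eli, Gus, Jon, Pia, Omar} — 6 in total.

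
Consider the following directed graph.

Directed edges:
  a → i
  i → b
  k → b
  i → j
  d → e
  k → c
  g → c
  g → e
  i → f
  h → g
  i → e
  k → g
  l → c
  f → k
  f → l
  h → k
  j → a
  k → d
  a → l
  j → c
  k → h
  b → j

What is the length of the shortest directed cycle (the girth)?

2

For each vertex v, BFS finds the shortest path from v back to v.
The shortest such closed walk is k → h → k, length 2.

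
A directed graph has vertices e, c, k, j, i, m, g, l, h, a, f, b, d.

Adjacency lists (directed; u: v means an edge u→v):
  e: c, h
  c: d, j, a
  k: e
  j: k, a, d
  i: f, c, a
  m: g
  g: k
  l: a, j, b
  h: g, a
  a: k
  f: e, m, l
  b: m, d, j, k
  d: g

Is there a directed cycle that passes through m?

m lies on a cycle iff there is a path from m back to itself.
Exploring from m, it never reaches itself; equivalently, its strongly connected component is a singleton.

No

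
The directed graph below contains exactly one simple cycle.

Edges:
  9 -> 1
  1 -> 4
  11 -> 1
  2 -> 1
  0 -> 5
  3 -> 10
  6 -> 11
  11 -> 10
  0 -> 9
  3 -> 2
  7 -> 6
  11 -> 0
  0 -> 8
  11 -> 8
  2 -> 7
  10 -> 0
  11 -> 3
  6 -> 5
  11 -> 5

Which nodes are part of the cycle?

2, 3, 6, 7, 11

DFS with gray/black marking from 11:
11 gray
  1 gray
    4 gray
    4 black
  1 black
  0 gray
    5 gray
    5 black
    9 gray
      9→1: 1 black — skip
    9 black
    8 gray
    8 black
  0 black
  3 gray
    2 gray
      2→1: 1 black — skip
      7 gray
        6 gray
          6→5: 5 black — skip
          6→11: 11 is gray → back edge
Back edge closes the cycle 11 → 3 → 2 → 7 → 6 → 11; its vertices are {2, 3, 6, 7, 11}.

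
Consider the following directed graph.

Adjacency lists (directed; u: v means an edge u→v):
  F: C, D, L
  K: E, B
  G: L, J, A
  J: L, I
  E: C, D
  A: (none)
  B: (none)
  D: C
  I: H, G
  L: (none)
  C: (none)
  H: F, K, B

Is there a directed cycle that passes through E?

E lies on a cycle iff there is a path from E back to itself.
Exploring from E, it never reaches itself; equivalently, its strongly connected component is a singleton.

No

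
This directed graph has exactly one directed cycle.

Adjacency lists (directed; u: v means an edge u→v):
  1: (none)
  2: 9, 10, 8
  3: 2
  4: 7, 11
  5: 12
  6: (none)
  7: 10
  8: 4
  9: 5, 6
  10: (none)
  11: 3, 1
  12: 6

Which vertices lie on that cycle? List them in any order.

DFS with gray/black marking from 2:
2 gray
  9 gray
    5 gray
      12 gray
        6 gray
        6 black
      12 black
    5 black
    9→6: 6 black — skip
  9 black
  10 gray
  10 black
  8 gray
    4 gray
      7 gray
        7→10: 10 black — skip
      7 black
      11 gray
        3 gray
          3→2: 2 is gray → back edge
Back edge closes the cycle 2 → 8 → 4 → 11 → 3 → 2; its vertices are {2, 3, 4, 8, 11}.

2, 3, 4, 8, 11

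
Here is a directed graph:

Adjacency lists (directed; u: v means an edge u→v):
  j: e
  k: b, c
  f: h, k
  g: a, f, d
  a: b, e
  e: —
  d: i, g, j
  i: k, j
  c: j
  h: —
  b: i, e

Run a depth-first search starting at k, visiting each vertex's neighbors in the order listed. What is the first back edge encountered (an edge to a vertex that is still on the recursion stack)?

i→k

DFS from k (visiting each vertex's neighbors in the order listed); mark gray on enter, black on exit:
k gray
  b gray
    i gray
      i→k: k is gray → back edge
First back edge: i → k.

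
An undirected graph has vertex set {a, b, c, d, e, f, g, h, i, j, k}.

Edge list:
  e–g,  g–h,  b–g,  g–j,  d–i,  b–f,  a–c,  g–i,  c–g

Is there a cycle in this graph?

DFS, tracking each vertex's parent; an edge to a visited non-parent vertex closes a cycle.
Start from b:
visit b (parent –)
  visit g (parent b)
    g–b: parent, skip
    visit h (parent g)
      h–g: parent, skip
    visit e (parent g)
      e–g: parent, skip
    visit j (parent g)
      j–g: parent, skip
    visit i (parent g)
      i–g: parent, skip
      visit d (parent i)
        d–i: parent, skip
    visit c (parent g)
      c–g: parent, skip
      visit a (parent c)
        a–c: parent, skip
  visit f (parent b)
    f–b: parent, skip
visit k (parent –)
No non-parent visited neighbor found — the graph is a forest.

No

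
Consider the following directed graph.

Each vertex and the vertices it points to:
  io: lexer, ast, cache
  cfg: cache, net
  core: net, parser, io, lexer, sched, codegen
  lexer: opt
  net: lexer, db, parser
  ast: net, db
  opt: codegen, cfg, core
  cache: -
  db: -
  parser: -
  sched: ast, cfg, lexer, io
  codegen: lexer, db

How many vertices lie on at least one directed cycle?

9

A vertex is on a directed cycle iff it belongs to a strongly connected component of size ≥ 2 (or has a self-loop).
The vertices on cycles are {io, ast, cfg, net, opt, core, lexer, sched, codegen} — 9 in total.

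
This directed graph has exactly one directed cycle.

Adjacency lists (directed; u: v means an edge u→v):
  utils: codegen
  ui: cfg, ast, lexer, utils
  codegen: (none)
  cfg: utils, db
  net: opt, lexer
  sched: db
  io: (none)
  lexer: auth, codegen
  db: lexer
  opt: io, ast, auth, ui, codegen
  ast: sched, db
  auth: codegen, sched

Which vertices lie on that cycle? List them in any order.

db, auth, lexer, sched

DFS with gray/black marking from auth:
auth gray
  codegen gray
  codegen black
  sched gray
    db gray
      lexer gray
        lexer→auth: auth is gray → back edge
Back edge closes the cycle auth → sched → db → lexer → auth; its vertices are {db, auth, lexer, sched}.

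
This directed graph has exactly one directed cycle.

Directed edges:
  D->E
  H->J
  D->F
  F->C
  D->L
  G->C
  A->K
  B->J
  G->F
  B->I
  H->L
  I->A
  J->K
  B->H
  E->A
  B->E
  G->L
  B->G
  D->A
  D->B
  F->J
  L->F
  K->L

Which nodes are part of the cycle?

F, J, K, L

DFS with gray/black marking from F:
F gray
  J gray
    K gray
      L gray
        L→F: F is gray → back edge
Back edge closes the cycle F → J → K → L → F; its vertices are {F, J, K, L}.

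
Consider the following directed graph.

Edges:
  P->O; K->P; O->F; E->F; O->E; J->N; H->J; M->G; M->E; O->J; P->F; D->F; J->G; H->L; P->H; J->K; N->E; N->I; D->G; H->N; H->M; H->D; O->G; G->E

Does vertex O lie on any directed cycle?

O is on a cycle iff O can reach itself via ≥1 edge.
O → J → K → P → O — yes.

Yes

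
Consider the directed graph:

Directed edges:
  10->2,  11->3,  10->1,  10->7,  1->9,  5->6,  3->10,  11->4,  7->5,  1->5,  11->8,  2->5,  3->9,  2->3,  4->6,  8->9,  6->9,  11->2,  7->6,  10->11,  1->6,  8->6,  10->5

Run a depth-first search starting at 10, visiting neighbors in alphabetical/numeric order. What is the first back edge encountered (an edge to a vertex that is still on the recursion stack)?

DFS from 10 (visiting neighbors in alphabetical/numeric order); mark gray on enter, black on exit:
10 gray
  1 gray
    5 gray
      6 gray
        9 gray
        9 black
      6 black
    5 black
    1→6: 6 black — skip
    1→9: 9 black — skip
  1 black
  2 gray
    3 gray
      3→9: 9 black — skip
      3→10: 10 is gray → back edge
First back edge: 3 → 10.

3->10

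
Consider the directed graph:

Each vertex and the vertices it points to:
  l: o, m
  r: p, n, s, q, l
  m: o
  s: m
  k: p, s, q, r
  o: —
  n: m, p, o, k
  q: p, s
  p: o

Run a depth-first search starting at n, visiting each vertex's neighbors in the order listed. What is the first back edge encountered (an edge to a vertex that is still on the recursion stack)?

r→n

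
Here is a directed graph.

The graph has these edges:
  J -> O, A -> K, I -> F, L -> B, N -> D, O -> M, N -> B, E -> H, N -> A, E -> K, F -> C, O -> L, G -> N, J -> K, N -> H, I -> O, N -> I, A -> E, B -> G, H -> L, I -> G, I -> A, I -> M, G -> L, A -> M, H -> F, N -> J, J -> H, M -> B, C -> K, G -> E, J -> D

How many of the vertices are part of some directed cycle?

A vertex is on a directed cycle iff it belongs to a strongly connected component of size ≥ 2 (or has a self-loop).
The vertices on cycles are {A, B, E, G, H, I, J, L, M, N, O} — 11 in total.

11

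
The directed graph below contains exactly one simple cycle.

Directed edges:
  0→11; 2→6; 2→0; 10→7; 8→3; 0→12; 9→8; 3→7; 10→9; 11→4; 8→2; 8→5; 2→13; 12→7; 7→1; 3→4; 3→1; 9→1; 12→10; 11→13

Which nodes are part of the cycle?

DFS with gray/black marking from 8:
8 gray
  5 gray
  5 black
  2 gray
    13 gray
    13 black
    0 gray
      12 gray
        7 gray
          1 gray
          1 black
        7 black
        10 gray
          10→7: 7 black — skip
          9 gray
            9→8: 8 is gray → back edge
Back edge closes the cycle 8 → 2 → 0 → 12 → 10 → 9 → 8; its vertices are {0, 2, 8, 9, 10, 12}.

0, 2, 8, 9, 10, 12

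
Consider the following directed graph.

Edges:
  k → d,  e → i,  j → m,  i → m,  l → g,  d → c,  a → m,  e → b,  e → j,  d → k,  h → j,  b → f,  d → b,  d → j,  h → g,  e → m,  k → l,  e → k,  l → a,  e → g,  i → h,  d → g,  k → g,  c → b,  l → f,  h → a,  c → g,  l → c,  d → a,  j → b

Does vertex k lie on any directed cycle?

k is on a cycle iff k can reach itself via ≥1 edge.
k → d → k — yes.

Yes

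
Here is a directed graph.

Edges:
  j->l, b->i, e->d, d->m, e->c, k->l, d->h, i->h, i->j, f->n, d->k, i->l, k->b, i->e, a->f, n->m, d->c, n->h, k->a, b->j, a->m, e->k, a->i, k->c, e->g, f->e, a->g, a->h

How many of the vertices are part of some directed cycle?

7

A vertex is on a directed cycle iff it belongs to a strongly connected component of size ≥ 2 (or has a self-loop).
The vertices on cycles are {a, b, d, e, f, i, k} — 7 in total.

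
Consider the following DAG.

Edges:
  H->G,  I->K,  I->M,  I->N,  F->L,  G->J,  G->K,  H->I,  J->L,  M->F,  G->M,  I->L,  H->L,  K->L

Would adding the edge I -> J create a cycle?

No

Adding I→J creates a cycle iff J can already reach I.
Explore from J: no path reaches I. The graph stays acyclic.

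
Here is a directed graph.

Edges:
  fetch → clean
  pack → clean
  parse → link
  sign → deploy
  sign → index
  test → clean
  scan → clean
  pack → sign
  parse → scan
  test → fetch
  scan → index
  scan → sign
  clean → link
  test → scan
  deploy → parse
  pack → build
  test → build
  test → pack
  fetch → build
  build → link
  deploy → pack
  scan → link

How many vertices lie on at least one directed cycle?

A vertex is on a directed cycle iff it belongs to a strongly connected component of size ≥ 2 (or has a self-loop).
The vertices on cycles are {pack, scan, sign, parse, deploy} — 5 in total.

5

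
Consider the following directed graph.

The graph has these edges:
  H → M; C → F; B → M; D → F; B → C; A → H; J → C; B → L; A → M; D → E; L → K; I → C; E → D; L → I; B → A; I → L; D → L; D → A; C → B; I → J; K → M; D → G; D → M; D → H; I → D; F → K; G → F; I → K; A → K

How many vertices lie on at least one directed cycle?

7

A vertex is on a directed cycle iff it belongs to a strongly connected component of size ≥ 2 (or has a self-loop).
The vertices on cycles are {B, C, D, E, I, J, L} — 7 in total.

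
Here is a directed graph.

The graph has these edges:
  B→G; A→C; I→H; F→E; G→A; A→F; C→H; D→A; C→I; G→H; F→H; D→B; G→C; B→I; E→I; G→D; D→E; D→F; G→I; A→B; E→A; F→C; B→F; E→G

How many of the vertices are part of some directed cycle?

6

A vertex is on a directed cycle iff it belongs to a strongly connected component of size ≥ 2 (or has a self-loop).
The vertices on cycles are {A, B, D, E, F, G} — 6 in total.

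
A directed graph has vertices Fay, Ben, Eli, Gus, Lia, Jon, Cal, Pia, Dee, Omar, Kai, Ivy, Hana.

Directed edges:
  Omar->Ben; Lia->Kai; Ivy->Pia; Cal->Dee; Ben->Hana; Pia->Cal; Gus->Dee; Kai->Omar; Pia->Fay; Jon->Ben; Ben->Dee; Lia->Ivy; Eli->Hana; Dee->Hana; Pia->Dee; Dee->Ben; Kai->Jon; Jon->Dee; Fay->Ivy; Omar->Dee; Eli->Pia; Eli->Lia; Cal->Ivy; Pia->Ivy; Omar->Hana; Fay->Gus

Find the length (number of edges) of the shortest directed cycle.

For each vertex v, BFS finds the shortest path from v back to v.
The shortest such closed walk is Pia → Ivy → Pia, length 2.

2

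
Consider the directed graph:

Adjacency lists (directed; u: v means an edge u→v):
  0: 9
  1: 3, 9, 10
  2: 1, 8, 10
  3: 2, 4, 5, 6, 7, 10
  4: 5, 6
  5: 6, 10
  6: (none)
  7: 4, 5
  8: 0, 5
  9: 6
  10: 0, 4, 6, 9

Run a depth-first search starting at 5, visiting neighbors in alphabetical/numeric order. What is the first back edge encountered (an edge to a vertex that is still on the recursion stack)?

DFS from 5 (visiting neighbors in alphabetical/numeric order); mark gray on enter, black on exit:
5 gray
  6 gray
  6 black
  10 gray
    0 gray
      9 gray
        9→6: 6 black — skip
      9 black
    0 black
    4 gray
      4→5: 5 is gray → back edge
First back edge: 4 → 5.

4->5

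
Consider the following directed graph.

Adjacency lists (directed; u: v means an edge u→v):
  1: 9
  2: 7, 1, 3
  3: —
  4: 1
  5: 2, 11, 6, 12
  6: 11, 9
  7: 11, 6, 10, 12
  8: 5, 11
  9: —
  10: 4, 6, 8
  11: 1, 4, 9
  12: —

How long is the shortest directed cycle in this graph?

For each vertex v, BFS finds the shortest path from v back to v.
The shortest such closed walk is 10 → 8 → 5 → 2 → 7 → 10, length 5.

5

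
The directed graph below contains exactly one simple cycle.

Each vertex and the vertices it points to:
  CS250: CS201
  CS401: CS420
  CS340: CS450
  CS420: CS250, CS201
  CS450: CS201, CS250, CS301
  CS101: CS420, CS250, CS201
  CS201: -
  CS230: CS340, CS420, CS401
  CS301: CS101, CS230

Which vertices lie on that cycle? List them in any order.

CS230, CS301, CS340, CS450

DFS with gray/black marking from CS301:
CS301 gray
  CS101 gray
    CS420 gray
      CS250 gray
        CS201 gray
        CS201 black
      CS250 black
      CS420→CS201: CS201 black — skip
    CS420 black
    CS101→CS250: CS250 black — skip
    CS101→CS201: CS201 black — skip
  CS101 black
  CS230 gray
    CS340 gray
      CS450 gray
        CS450→CS201: CS201 black — skip
        CS450→CS250: CS250 black — skip
        CS450→CS301: CS301 is gray → back edge
Back edge closes the cycle CS301 → CS230 → CS340 → CS450 → CS301; its vertices are {CS230, CS301, CS340, CS450}.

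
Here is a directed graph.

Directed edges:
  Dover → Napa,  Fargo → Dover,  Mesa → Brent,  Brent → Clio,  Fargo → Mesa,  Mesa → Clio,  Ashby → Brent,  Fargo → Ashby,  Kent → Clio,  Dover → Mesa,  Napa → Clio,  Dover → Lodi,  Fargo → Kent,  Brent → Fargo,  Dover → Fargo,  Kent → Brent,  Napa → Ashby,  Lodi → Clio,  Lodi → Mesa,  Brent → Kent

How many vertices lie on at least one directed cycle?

8

A vertex is on a directed cycle iff it belongs to a strongly connected component of size ≥ 2 (or has a self-loop).
The vertices on cycles are {Kent, Lodi, Mesa, Napa, Ashby, Brent, Dover, Fargo} — 8 in total.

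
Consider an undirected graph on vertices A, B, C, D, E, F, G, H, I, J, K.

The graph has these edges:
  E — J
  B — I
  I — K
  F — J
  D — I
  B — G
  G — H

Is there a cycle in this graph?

No

DFS, tracking each vertex's parent; an edge to a visited non-parent vertex closes a cycle.
Start from C:
visit C (parent –)
visit A (parent –)
visit B (parent –)
  visit I (parent B)
    visit K (parent I)
      K–I: parent, skip
    visit D (parent I)
      D–I: parent, skip
    I–B: parent, skip
  visit G (parent B)
    visit H (parent G)
      H–G: parent, skip
    G–B: parent, skip
visit E (parent –)
  visit J (parent E)
    visit F (parent J)
      F–J: parent, skip
    J–E: parent, skip
No non-parent visited neighbor found — the graph is a forest.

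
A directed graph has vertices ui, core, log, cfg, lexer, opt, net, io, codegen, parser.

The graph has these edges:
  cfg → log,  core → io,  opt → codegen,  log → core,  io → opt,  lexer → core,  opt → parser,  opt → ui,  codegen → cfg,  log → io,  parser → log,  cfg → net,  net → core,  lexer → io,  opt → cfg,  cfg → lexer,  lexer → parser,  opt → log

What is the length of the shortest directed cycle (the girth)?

3

For each vertex v, BFS finds the shortest path from v back to v.
The shortest such closed walk is opt → log → io → opt, length 3.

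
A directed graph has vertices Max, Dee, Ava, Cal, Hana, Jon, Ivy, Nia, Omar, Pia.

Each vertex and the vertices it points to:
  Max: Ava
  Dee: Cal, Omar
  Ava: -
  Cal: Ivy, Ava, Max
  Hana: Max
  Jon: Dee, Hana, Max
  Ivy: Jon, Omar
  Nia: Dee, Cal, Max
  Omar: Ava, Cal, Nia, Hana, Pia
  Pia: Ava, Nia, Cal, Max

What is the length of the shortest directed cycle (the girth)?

3

For each vertex v, BFS finds the shortest path from v back to v.
The shortest such closed walk is Ivy → Omar → Cal → Ivy, length 3.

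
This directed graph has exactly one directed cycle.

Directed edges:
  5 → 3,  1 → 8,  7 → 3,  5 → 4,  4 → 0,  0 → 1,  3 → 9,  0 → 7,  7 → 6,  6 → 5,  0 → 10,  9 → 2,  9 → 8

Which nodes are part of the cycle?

0, 4, 5, 6, 7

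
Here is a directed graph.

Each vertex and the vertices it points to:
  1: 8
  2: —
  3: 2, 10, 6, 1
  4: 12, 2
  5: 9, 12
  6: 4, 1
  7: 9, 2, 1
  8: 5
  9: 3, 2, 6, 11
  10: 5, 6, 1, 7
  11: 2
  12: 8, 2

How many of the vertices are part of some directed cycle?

A vertex is on a directed cycle iff it belongs to a strongly connected component of size ≥ 2 (or has a self-loop).
The vertices on cycles are {1, 3, 4, 5, 6, 7, 8, 9, 10, 12} — 10 in total.

10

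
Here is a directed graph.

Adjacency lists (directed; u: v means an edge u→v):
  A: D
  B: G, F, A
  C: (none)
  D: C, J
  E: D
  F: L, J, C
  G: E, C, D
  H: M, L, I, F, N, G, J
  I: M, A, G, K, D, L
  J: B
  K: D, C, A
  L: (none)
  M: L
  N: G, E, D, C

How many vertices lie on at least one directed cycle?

7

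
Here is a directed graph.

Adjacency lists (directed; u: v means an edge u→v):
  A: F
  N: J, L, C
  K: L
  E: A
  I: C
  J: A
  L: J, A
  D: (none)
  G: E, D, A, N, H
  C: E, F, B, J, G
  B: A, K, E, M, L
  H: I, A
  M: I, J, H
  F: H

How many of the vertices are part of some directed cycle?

13

A vertex is on a directed cycle iff it belongs to a strongly connected component of size ≥ 2 (or has a self-loop).
The vertices on cycles are {A, B, C, E, F, G, H, I, J, K, L, M, N} — 13 in total.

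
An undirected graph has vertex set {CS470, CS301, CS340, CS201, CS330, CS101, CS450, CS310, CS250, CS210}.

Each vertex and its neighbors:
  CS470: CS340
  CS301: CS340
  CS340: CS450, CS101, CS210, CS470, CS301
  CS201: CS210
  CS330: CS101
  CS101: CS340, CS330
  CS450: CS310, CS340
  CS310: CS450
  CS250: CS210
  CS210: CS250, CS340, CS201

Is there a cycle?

DFS, tracking each vertex's parent; an edge to a visited non-parent vertex closes a cycle.
Start from CS340:
visit CS340 (parent –)
  visit CS450 (parent CS340)
    visit CS310 (parent CS450)
      CS310–CS450: parent, skip
    CS450–CS340: parent, skip
  visit CS101 (parent CS340)
    CS101–CS340: parent, skip
    visit CS330 (parent CS101)
      CS330–CS101: parent, skip
  visit CS210 (parent CS340)
    visit CS250 (parent CS210)
      CS250–CS210: parent, skip
    CS210–CS340: parent, skip
    visit CS201 (parent CS210)
      CS201–CS210: parent, skip
  visit CS470 (parent CS340)
    CS470–CS340: parent, skip
  visit CS301 (parent CS340)
    CS301–CS340: parent, skip
No non-parent visited neighbor found — the graph is a forest.

No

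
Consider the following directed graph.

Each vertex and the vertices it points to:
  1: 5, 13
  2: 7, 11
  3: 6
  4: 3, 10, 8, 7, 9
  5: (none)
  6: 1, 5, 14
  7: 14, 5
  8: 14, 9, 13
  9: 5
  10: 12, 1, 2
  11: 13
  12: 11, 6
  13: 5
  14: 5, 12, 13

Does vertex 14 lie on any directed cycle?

14 is on a cycle iff 14 can reach itself via ≥1 edge.
14 → 12 → 6 → 14 — yes.

Yes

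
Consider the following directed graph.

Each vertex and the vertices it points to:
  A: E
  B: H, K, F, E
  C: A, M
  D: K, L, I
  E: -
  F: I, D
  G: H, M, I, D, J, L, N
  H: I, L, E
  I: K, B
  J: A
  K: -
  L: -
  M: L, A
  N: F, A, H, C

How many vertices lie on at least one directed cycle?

5

A vertex is on a directed cycle iff it belongs to a strongly connected component of size ≥ 2 (or has a self-loop).
The vertices on cycles are {B, D, F, H, I} — 5 in total.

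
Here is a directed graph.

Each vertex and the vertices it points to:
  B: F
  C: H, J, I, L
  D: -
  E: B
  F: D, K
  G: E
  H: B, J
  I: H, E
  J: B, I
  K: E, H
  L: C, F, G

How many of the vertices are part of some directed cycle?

9

A vertex is on a directed cycle iff it belongs to a strongly connected component of size ≥ 2 (or has a self-loop).
The vertices on cycles are {B, C, E, F, H, I, J, K, L} — 9 in total.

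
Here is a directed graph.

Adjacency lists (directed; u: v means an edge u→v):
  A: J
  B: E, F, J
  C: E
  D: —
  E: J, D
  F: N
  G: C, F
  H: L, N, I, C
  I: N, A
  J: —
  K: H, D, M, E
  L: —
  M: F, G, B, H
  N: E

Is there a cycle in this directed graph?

No

DFS with white/gray/black marking, starting from D:
D gray
D black
A gray
  J gray
  J black
A black
B gray
  E gray
    E→J: J black — skip
    E→D: D black — skip
  E black
  F gray
    N gray
      N→E: E black — skip
    N black
  F black
  B→J: J black — skip
B black
C gray
  C→E: E black — skip
C black
G gray
  G→C: C black — skip
  G→F: F black — skip
G black
H gray
  L gray
  L black
  H→N: N black — skip
  I gray
    I→N: N black — skip
    I→A: A black — skip
  I black
  H→C: C black — skip
H black
K gray
  K→H: H black — skip
  K→D: D black — skip
  M gray
    M→F: F black — skip
    M→G: G black — skip
    M→B: B black — skip
    M→H: H black — skip
  M black
  K→E: E black — skip
K black
Every edge goes to a white or black vertex — no back edge, so the graph is acyclic.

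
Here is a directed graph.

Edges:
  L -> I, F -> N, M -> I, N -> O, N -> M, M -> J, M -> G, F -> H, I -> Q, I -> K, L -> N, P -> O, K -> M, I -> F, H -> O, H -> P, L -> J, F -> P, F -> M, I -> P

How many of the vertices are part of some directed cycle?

5

A vertex is on a directed cycle iff it belongs to a strongly connected component of size ≥ 2 (or has a self-loop).
The vertices on cycles are {F, I, K, M, N} — 5 in total.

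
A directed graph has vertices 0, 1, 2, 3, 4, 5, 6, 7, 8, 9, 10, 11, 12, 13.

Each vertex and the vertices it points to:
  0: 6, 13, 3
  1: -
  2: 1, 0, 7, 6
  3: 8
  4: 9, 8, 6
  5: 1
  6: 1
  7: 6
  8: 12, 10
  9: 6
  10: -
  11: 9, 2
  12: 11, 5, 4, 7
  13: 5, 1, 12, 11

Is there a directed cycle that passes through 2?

Yes

2 is on a cycle iff 2 can reach itself via ≥1 edge.
2 → 0 → 13 → 11 → 2 — yes.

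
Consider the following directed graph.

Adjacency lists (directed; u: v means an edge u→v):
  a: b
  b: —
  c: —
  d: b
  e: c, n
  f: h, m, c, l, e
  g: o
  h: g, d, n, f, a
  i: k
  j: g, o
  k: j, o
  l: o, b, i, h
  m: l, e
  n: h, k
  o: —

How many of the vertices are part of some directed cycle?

6

A vertex is on a directed cycle iff it belongs to a strongly connected component of size ≥ 2 (or has a self-loop).
The vertices on cycles are {e, f, h, l, m, n} — 6 in total.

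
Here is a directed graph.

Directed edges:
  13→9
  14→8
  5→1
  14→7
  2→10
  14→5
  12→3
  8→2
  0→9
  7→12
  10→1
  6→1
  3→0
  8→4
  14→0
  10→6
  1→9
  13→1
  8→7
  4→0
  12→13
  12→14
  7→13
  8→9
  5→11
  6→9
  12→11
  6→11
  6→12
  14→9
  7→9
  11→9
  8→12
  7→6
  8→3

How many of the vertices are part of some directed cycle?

7

A vertex is on a directed cycle iff it belongs to a strongly connected component of size ≥ 2 (or has a self-loop).
The vertices on cycles are {2, 6, 7, 8, 10, 12, 14} — 7 in total.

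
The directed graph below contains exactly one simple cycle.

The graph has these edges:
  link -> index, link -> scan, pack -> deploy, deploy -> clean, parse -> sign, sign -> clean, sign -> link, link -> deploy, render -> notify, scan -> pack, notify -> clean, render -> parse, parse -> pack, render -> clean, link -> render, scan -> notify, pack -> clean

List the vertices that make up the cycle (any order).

link, sign, parse, render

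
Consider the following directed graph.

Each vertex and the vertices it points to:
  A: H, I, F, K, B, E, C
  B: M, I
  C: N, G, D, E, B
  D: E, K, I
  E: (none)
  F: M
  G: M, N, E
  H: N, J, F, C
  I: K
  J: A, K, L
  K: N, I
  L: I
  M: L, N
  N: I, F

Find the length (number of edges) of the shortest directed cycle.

2

For each vertex v, BFS finds the shortest path from v back to v.
The shortest such closed walk is K → I → K, length 2.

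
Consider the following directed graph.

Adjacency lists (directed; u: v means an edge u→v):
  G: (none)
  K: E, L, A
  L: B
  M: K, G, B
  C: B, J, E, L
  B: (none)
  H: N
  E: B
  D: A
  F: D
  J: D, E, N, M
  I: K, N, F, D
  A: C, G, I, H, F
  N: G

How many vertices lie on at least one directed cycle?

A vertex is on a directed cycle iff it belongs to a strongly connected component of size ≥ 2 (or has a self-loop).
The vertices on cycles are {A, C, D, F, I, J, K, M} — 8 in total.

8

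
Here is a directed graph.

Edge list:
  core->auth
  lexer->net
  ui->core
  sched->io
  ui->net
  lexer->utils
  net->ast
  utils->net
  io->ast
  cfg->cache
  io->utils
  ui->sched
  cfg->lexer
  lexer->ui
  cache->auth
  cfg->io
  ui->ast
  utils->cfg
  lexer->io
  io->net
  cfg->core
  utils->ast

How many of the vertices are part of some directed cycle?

A vertex is on a directed cycle iff it belongs to a strongly connected component of size ≥ 2 (or has a self-loop).
The vertices on cycles are {io, ui, cfg, lexer, sched, utils} — 6 in total.

6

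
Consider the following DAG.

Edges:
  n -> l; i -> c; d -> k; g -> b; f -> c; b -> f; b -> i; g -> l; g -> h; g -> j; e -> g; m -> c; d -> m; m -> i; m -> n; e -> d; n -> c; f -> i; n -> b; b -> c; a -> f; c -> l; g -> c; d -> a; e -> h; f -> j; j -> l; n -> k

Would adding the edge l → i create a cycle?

Adding l→i creates a cycle iff i can already reach l.
Path from i: i → c → l.
So i → … → l → i is a cycle.

Yes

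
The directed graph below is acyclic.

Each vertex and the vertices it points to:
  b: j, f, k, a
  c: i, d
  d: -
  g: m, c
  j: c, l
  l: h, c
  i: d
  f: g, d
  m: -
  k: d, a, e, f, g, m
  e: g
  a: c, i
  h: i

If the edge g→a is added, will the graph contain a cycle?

Adding g→a creates a cycle iff a can already reach g.
Explore from a: no path reaches g. The graph stays acyclic.

No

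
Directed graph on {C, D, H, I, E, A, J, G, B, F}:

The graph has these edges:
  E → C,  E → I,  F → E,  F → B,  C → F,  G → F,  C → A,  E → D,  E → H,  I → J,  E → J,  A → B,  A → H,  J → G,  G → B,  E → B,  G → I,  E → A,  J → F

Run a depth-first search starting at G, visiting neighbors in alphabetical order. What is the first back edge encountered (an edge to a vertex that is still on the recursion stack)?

C→F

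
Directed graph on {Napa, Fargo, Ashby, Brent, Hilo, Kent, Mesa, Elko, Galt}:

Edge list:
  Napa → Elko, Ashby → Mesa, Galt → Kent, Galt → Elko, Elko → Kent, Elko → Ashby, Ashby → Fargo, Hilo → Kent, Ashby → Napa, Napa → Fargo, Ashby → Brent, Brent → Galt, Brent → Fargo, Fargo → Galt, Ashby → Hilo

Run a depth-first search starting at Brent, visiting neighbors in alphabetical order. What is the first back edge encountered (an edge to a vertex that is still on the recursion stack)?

DFS from Brent (visiting neighbors in alphabetical order); mark gray on enter, black on exit:
Brent gray
  Fargo gray
    Galt gray
      Elko gray
        Ashby gray
          Ashby→Brent: Brent is gray → back edge
First back edge: Ashby → Brent.

Ashby->Brent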